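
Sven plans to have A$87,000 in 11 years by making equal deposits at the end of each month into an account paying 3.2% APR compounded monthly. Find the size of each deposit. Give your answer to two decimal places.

A$550.75

With 12 periods per year: i = 0.00266667, n = 132.
FV-annuity factor = 157.965943; PMT = 87000 / 157.965943 = 550.7516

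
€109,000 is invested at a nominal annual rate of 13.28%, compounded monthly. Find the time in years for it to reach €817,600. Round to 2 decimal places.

Periodic rate i = 0.1328/12 = 0.0110667.
n = ln(817600/109000) / ln(1+0.0110667) = ln(7.50092) / 0.011006 = 183.0863 months
= 183.0863/12 years

15.26 years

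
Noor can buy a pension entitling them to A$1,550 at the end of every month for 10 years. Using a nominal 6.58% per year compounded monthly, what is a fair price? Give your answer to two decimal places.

With 12 periods per year: i = 0.00548333, n = 120.
Annuity factor a(120|0.00548333) = 87.753596; PV = 1550 × 87.753596 = 136,018.0737

A$136,018.07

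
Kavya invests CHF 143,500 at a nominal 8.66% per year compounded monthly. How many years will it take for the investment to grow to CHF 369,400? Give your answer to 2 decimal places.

Periodic rate i = 0.0866/12 = 0.00721667.
(1+i)^n = 369400/143500 = 2.57422, so n = ln 2.57422 / ln 1.00722 = 131.4946 months
= 131.4946/12 years

10.96 years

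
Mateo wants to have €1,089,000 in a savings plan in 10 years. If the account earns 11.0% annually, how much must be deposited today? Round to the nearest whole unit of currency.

€383,529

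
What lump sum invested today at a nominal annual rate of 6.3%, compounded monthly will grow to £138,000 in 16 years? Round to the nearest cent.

With 12 periods per year: i = 0.00525, n = 192.
PV = FV·(1+i)^(−n) = 138,000 × 0.365912 = 50,495.8149

£50,495.81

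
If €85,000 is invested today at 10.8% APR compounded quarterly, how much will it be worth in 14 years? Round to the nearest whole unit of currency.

€377,889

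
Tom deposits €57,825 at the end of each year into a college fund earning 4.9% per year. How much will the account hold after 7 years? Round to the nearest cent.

€469,381.47

FV = 57825 × [(1+0.049)^7 − 1] / 0.049 = 57825 × 8.117276 = 469,381.4712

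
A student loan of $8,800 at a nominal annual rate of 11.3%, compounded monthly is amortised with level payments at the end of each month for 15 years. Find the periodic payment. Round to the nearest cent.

$101.68

i = 0.113/12 = 0.00941667 per month; n = 15·12 = 180.
Annuity-PV factor = 86.542182; PMT = 8800 / 86.542182 = 101.6845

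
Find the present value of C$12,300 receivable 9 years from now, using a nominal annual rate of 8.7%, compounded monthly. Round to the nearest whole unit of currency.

C$5,637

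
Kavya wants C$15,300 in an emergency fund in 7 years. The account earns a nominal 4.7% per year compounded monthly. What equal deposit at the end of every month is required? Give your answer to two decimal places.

C$154.17

With 12 periods per year: i = 0.00391667, n = 84.
FV-annuity factor = 99.238769; PMT = 15300 / 99.238769 = 154.1736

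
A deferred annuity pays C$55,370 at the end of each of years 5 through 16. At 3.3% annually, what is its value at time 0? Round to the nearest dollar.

Value one period before first payment (t=4): 55370 × [1 − (1+0.033)^(−12)] / 0.033 = 55370 × 9.778076 = 541,412.0602
PV₀ = 541,412.0602 / (1+0.033)^4 = 541,412.0602 / 1.138679 = 475,473.8532

C$475,474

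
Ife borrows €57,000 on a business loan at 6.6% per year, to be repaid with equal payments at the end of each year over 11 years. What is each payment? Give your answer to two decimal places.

Annuity-PV factor = 7.650383; PMT = 57000 / 7.650383 = 7,450.6073

€7,450.61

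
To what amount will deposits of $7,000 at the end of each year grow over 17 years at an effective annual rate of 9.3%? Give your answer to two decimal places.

Accumulation factor s(17|0.093) = 38.006875; FV = 7000 × 38.006875 = 266,048.1237

$266,048.12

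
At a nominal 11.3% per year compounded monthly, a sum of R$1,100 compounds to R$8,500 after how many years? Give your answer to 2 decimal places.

Periodic rate i = 0.113/12 = 0.00941667.
n = ln(8500/1100) / ln(1+0.00941667) = ln(7.72727) / 0.009373 = 218.1630 months
= 218.1630/12 years

18.18 years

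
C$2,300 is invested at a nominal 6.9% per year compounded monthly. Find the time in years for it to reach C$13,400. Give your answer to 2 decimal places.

25.61 years

Periodic rate i = 0.069/12 = 0.00575.
(1+i)^n = 13400/2300 = 5.82609, so n = ln 5.82609 / ln 1.00575 = 307.3752 months
= 307.3752/12 years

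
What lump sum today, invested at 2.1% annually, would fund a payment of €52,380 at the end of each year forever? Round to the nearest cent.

€2,494,285.71

PV = PMT / i = 52380 / 0.021 = 2,494,285.7143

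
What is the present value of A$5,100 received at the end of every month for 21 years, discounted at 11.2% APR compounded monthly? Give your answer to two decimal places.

i = 0.112/12 = 0.00933333 per month; n = 21·12 = 252.
PV = 5100 × [1 − (1+0.00933333)^(−252)] / 0.00933333 = 5100 × 96.833301 = 493,849.8356

A$493,849.84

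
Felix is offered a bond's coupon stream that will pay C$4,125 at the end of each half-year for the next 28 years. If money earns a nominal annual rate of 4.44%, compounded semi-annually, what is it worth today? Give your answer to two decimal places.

C$131,478.04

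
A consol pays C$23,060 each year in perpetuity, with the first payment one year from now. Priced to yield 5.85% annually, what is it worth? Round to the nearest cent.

PV = PMT / i = 23060 / 0.0585 = 394,188.0342

C$394,188.03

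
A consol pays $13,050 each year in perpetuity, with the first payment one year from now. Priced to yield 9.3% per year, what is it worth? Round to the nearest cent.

PV = C/r = 13050/0.093 = 140,322.5806

$140,322.58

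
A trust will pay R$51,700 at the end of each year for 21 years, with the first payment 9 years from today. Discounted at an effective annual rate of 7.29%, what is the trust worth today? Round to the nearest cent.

PV at t=8 (ordinary 21-year annuity): 51700 × a(21|0.0729) = 51700 × 10.587537 = 547,375.6401
PV₀ = 547,375.6401 / (1+0.0729)^8 = 547,375.6401 / 1.755796 = 311,753.6190

R$311,753.62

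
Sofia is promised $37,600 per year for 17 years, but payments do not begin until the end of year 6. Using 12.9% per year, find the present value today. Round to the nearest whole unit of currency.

$138,703

PV at t=5 (ordinary 17-year annuity): 37600 × a(17|0.129) = 37600 × 6.766536 = 254,421.7669
PV₀ = 254,421.7669 / (1+0.129)^5 = 254,421.7669 / 1.834297 = 138,702.5849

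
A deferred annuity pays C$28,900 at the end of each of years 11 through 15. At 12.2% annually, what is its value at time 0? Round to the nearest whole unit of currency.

C$32,787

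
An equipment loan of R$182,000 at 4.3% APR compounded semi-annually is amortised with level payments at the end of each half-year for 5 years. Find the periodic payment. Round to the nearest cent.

Periodic rate i = 0.043/2 = 0.0215; n = 5 × 2 = 10 periods.
PMT = 182000 / ( [1 − (1+0.0215)^(−10)] / 0.0215 ) = 182000 / 8.912495 = 20,420.7690

R$20,420.77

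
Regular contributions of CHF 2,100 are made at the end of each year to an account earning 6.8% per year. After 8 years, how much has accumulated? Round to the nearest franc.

CHF 21,391

FV = PMT · [(1+i)^n − 1] / i = 2100 · 10.186193 = 21,391.0055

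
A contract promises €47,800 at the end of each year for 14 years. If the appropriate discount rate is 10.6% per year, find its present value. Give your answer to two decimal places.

€340,903.48

PV = 47800 × [1 − (1+0.106)^(−14)] / 0.106 = 47800 × 7.131872 = 340,903.4793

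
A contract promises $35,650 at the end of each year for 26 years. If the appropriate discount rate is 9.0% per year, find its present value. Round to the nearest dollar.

$353,968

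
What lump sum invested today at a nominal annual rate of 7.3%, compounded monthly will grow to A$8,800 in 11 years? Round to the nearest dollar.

A$3,952

With 12 periods per year: i = 0.00608333, n = 132.
PV = FV·(1+i)^(−n) = 8,800 × 0.449074 = 3,951.8520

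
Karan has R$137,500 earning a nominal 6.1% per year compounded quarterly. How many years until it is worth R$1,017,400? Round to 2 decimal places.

33.06 years

Periodic rate i = 0.061/4 = 0.01525.
n = ln(1.0174e+06/137500) / ln(1+0.01525) = ln(7.39927) / 0.015135 = 132.2363 quarters
= 132.2363/4 years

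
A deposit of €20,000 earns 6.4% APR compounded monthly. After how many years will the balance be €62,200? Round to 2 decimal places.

Periodic rate i = 0.064/12 = 0.00533333.
(1+i)^n = 62200/20000 = 3.11000, so n = ln 3.11000 / ln 1.00533 = 213.3086 months
= 213.3086/12 years

17.78 years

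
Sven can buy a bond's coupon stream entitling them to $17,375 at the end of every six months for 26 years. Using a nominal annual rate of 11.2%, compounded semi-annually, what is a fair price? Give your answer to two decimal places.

$292,019.95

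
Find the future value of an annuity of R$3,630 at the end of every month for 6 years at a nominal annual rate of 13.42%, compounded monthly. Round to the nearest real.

Periodic rate i = 0.1342/12 = 0.0111833; n = 6 × 12 = 72 periods.
FV = 3630 × [(1+0.0111833)^72 − 1] / 0.0111833 = 3630 × 109.731874 = 398,326.7025

R$398,327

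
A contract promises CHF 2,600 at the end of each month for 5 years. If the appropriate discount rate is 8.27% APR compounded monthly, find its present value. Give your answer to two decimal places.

Periodic rate i = 0.0827/12 = 0.00689167; n = 5 × 12 = 60 periods.
PV = 2600 × [1 − (1+0.00689167)^(−60)] / 0.00689167 = 2600 × 49.005534 = 127,414.3893

CHF 127,414.39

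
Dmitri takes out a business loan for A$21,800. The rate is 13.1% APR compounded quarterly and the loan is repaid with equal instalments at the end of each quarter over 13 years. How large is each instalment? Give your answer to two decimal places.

A$878.36

With 4 periods per year: i = 0.03275, n = 52.
Annuity-PV factor = 24.819063; PMT = 21800 / 24.819063 = 878.3571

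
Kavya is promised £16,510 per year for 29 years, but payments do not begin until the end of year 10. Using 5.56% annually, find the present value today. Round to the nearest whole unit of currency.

PV at t=9 (ordinary 29-year annuity): 16510 × a(29|0.0556) = 16510 × 14.240686 = 235,113.7316
Discount back 9 years: 235,113.7316 × (1+0.0556)^(−9) = 235,113.7316 × 0.614477 = 144,471.9586

£144,472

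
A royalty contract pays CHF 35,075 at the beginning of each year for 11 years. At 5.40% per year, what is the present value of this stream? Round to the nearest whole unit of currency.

CHF 300,730

PV = PMT · [1 − (1+i)^(−n)] / i × (1+i) = 35075 · 8.573913 = 300,729.9819
Payments are at the start of each period, so multiply by (1+i).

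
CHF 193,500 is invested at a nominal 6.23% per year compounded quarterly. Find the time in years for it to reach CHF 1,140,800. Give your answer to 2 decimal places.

28.70 years

Periodic rate i = 0.0623/4 = 0.015575.
(1+i)^n = 1.1408e+06/193500 = 5.89561, so n = ln 5.89561 / ln 1.01557 = 114.7986 quarters
= 114.7986/4 years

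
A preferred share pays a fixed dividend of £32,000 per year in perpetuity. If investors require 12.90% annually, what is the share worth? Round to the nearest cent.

£248,062.02

PV = PMT / i = 32000 / 0.129 = 248,062.0155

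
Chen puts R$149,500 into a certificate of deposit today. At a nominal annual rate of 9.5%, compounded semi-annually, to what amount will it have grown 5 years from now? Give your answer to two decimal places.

R$237,783.39

With 2 periods per year: i = 0.0475, n = 10.
FV = 149,500 × (1 + 0.0475)^10 = 237,783.3871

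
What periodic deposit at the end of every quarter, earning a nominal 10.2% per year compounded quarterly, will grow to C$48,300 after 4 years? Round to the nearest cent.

C$2,482.49

i = 0.102/4 = 0.0255 per quarter; n = 4·4 = 16.
FV-annuity factor = 19.456255; PMT = 48300 / 19.456255 = 2,482.4922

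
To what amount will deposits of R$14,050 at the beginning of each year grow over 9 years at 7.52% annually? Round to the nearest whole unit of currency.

FV = 14050 × [(1+0.0752)^9 − 1] / 0.0752 × (1+i) = 14050 × 13.160495 = 184,904.9599
(Beginning-of-period payments → annuity-due factor ×(1+i).)

R$184,905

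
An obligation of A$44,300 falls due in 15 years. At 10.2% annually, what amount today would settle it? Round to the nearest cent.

Discount factor = (1+0.102)^(−15) = 0.232957; PV = 44,300 × 0.232957 = 10,320.0026

A$10,320.00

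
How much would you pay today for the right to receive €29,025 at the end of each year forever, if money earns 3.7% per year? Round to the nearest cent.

PV = PMT / i = 29025 / 0.037 = 784,459.4595

€784,459.46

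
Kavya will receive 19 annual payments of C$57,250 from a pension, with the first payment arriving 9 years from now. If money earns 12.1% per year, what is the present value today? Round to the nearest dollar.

C$168,075

PV at t=8 (ordinary 19-year annuity): 57250 × a(19|0.121) = 57250 × 7.321036 = 419,129.3388
PV₀ = 419,129.3388 / (1+0.121)^8 = 419,129.3388 / 2.493704 = 168,075.0161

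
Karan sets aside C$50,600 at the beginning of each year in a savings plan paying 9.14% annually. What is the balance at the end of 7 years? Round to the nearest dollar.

C$510,279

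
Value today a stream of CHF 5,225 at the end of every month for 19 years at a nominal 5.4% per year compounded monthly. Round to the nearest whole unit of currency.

Periodic rate i = 0.054/12 = 0.0045; n = 19 × 12 = 228 periods.
PV = 5225 × [1 − (1+0.0045)^(−228)] / 0.0045 = 5225 × 142.385827 = 743,965.9465

CHF 743,966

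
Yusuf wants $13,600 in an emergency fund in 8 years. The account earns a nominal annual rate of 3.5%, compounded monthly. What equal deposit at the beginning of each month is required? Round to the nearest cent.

Periodic rate i = 0.035/12 = 0.00291667; n = 8 × 12 = 96 periods.
FV-annuity factor × (1+i) = 110.925114; PMT = 13600 / 110.925114 = 122.6052

$122.61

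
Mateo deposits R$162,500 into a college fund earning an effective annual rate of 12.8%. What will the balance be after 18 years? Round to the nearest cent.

FV = 162,500 × (1 + 0.128)^18 = 1,420,421.2438

R$1,420,421.24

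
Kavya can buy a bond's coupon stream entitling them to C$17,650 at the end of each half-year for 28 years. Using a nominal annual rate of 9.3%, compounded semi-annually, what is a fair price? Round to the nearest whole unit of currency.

With 2 periods per year: i = 0.0465, n = 56.
Annuity factor a(56|0.0465) = 19.818241; PV = 17650 × 19.818241 = 349,791.9472

C$349,792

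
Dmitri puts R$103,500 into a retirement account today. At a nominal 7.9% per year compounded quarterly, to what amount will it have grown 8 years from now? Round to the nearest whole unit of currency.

Periodic rate i = 0.079/4 = 0.01975; n = 8 × 4 = 32 periods.
FV = PV·(1+i)^n = 103,500 × 1.869816 = 193,525.9453

R$193,526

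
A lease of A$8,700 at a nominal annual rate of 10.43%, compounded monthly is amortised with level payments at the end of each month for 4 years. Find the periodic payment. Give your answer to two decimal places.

A$222.46

i = 0.1043/12 = 0.00869167 per month; n = 4·12 = 48.
Annuity-PV factor = 39.108962; PMT = 8700 / 39.108962 = 222.4554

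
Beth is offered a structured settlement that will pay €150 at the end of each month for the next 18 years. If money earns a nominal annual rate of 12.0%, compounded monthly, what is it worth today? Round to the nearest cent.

€13,251.46

Periodic rate i = 0.12/12 = 0.01; n = 18 × 12 = 216 periods.
Annuity factor a(216|0.01) = 88.343095; PV = 150 × 88.343095 = 13,251.4642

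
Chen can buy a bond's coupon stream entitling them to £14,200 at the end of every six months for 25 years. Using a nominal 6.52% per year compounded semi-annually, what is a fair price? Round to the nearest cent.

Periodic rate i = 0.0652/2 = 0.0326; n = 25 × 2 = 50 periods.
PV = PMT · [1 − (1+i)^(−n)] / i = 14200 · 24.506392 = 347,990.7684

£347,990.77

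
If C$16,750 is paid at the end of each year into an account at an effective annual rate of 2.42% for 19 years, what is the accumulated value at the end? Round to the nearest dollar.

C$398,061

Accumulation factor s(19|0.0242) = 23.764842; FV = 16750 × 23.764842 = 398,061.0955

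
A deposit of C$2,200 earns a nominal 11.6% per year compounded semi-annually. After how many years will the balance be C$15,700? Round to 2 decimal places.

Periodic rate i = 0.116/2 = 0.058.
n = ln(15700/2200) / ln(1+0.058) = ln(7.13636) / 0.056380 = 34.8562 half-years
= 34.8562/2 years

17.43 years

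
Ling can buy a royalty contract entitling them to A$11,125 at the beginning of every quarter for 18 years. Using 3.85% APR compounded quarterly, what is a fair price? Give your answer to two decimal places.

Periodic rate i = 0.0385/4 = 0.009625; n = 18 × 4 = 72 periods.
PV = PMT · [1 − (1+i)^(−n)] / i × (1+i) = 11125 · 52.266215 = 581,461.6412
(Beginning-of-period payments → annuity-due factor ×(1+i).)

A$581,461.64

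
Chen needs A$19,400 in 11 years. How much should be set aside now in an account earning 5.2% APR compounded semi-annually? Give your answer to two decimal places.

A$11,029.60

i = 0.052/2 = 0.026 per half-year; n = 11·2 = 22.
Discount factor = (1+0.026)^(−22) = 0.568536; PV = 19,400 × 0.568536 = 11,029.6008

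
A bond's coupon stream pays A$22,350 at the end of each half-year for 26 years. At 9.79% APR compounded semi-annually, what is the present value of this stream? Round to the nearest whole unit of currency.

Periodic rate i = 0.0979/2 = 0.04895; n = 26 × 2 = 52 periods.
PV = PMT · [1 − (1+i)^(−n)] / i = 22350 · 18.726857 = 418,545.2561

A$418,545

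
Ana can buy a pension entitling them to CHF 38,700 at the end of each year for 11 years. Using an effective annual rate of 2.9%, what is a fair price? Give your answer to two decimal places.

CHF 360,068.02

PV = 38700 × [1 − (1+0.029)^(−11)] / 0.029 = 38700 × 9.304083 = 360,068.0190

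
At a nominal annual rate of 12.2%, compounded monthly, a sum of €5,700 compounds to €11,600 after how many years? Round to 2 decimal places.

5.85 years

Periodic rate i = 0.122/12 = 0.0101667.
n = ln(11600/5700) / ln(1+0.0101667) = ln(2.03509) / 0.010115 = 70.2437 months
= 70.2437/12 years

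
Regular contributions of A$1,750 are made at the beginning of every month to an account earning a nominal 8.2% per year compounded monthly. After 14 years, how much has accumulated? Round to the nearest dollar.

i = 0.082/12 = 0.00683333 per month; n = 14·12 = 168.
FV = PMT · [(1+i)^n − 1] / i × (1+i) = 1750 · 315.251814 = 551,690.6744
(Beginning-of-period payments → annuity-due factor ×(1+i).)

A$551,691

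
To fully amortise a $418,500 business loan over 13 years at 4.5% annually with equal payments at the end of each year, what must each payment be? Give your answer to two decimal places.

PMT = 418500 / ( [1 − (1+0.045)^(−13)] / 0.045 ) = 418500 / 9.682852 = 43,220.7351

$43,220.74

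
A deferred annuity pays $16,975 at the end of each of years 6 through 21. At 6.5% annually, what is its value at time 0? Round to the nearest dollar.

Value one period before first payment (t=5): 16975 × [1 − (1+0.065)^(−16)] / 0.065 = 16975 × 9.767764 = 165,807.7970
PV₀ = 165,807.7970 / (1+0.065)^5 = 165,807.7970 / 1.370087 = 121,019.9336

$121,020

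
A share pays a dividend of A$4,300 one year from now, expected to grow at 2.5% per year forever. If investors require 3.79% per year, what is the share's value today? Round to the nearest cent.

A$333,333.33

PV = PMT / (i − g) = 4300 / (0.0379 − 0.025) = 4300 / 0.012900 = 333,333.3333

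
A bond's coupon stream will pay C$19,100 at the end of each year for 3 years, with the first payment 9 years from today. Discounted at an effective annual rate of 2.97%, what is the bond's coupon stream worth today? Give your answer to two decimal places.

Value one period before first payment (t=8): 19100 × [1 − (1+0.0297)^(−3)] / 0.0297 = 19100 × 2.830244 = 54,057.6536
PV₀ = 54,057.6536 / (1+0.0297)^8 = 54,057.6536 / 1.263821 = 42,773.1751

C$42,773.18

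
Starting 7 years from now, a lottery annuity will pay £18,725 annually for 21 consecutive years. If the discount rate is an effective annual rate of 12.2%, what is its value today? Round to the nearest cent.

Value one period before first payment (t=6): 18725 × [1 − (1+0.122)^(−21)] / 0.122 = 18725 × 7.465935 = 139,799.6401
Discount back 6 years: 139,799.6401 × (1+0.122)^(−6) = 139,799.6401 × 0.501237 = 70,072.7097

£70,072.71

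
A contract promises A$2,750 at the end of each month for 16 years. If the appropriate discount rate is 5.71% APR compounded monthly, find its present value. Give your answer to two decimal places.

i = 0.0571/12 = 0.00475833 per month; n = 16·12 = 192.
PV = PMT · [1 − (1+i)^(−n)] / i = 2750 · 125.685244 = 345,634.4211

A$345,634.42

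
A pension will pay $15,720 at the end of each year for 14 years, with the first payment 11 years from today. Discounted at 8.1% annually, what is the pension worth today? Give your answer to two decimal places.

PV at t=10 (ordinary 14-year annuity): 15720 × a(14|0.081) = 15720 × 8.196566 = 128,850.0173
Discount back 10 years: 128,850.0173 × (1+0.081)^(−10) = 128,850.0173 × 0.458926 = 59,132.6772

$59,132.68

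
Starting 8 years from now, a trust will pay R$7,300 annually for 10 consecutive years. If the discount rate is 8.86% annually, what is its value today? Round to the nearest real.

PV at t=7 (ordinary 10-year annuity): 7300 × a(10|0.0886) = 7300 × 6.457395 = 47,138.9845
Discount back 7 years: 47,138.9845 × (1+0.0886)^(−7) = 47,138.9845 × 0.551978 = 26,019.6777

R$26,020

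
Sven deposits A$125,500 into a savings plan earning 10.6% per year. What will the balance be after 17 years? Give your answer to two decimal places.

A$695,794.33

FV = PV·(1+i)^n = 125,500 × 5.544178 = 695,794.3282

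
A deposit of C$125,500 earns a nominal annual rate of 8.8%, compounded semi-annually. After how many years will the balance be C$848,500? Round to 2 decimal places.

22.19 years

Periodic rate i = 0.088/2 = 0.044.
n = ln(848500/125500) / ln(1+0.044) = ln(6.76096) / 0.043059 = 44.3843 half-years
= 44.3843/2 years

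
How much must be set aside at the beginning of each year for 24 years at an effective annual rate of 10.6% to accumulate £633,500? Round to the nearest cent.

£5,938.87

FV-annuity factor × (1+i) = 106.670194; PMT = 633500 / 106.670194 = 5,938.8661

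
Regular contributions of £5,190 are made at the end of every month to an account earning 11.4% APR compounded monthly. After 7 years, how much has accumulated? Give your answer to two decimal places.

£662,541.15

Periodic rate i = 0.114/12 = 0.0095; n = 7 × 12 = 84 periods.
Accumulation factor s(84|0.0095) = 127.657254; FV = 5190 × 127.657254 = 662,541.1504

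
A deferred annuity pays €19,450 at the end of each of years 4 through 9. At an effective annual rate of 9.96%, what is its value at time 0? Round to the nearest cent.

€63,787.98

PV at t=3 (ordinary 6-year annuity): 19450 × a(6|0.0996) = 19450 × 4.360371 = 84,809.2101
PV₀ = 84,809.2101 / (1+0.0996)^3 = 84,809.2101 / 1.329549 = 63,787.9764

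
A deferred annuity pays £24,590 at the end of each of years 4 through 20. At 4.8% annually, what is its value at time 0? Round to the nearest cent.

PV at t=3 (ordinary 17-year annuity): 24590 × a(17|0.048) = 24590 × 11.444385 = 281,417.4227
PV₀ = 281,417.4227 / (1+0.048)^3 = 281,417.4227 / 1.151023 = 244,493.3962

£244,493.40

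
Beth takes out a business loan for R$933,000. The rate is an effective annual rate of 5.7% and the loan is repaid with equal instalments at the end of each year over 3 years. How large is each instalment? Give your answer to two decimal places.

R$347,108.79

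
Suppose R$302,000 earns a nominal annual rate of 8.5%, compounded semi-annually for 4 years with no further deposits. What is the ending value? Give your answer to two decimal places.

i = 0.085/2 = 0.0425 per half-year; n = 4·2 = 8.
FV = 302,000 × (1 + 0.0425)^8 = 421,323.2757

R$421,323.28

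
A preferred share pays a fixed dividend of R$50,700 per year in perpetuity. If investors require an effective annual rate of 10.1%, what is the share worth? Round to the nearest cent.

PV = PMT / i = 50700 / 0.101 = 501,980.1980

R$501,980.20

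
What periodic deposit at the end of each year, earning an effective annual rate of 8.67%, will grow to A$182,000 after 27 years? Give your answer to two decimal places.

A$1,869.65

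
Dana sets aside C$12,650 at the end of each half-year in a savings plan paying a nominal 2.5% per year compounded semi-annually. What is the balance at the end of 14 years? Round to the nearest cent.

C$420,984.21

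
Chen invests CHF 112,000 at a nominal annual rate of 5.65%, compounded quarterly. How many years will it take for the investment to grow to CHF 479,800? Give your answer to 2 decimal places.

25.93 years

Periodic rate i = 0.0565/4 = 0.014125.
(1+i)^n = 479800/112000 = 4.28393, so n = ln 4.28393 / ln 1.01412 = 103.7254 quarters
= 103.7254/4 years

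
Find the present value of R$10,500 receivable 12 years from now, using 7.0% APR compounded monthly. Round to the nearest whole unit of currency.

R$4,544

With 12 periods per year: i = 0.00583333, n = 144.
PV = FV·(1+i)^(−n) = 10,500 × 0.432765 = 4,544.0368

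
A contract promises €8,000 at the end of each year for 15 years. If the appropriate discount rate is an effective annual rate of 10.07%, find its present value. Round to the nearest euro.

€60,606

PV = PMT · [1 − (1+i)^(−n)] / i = 8000 · 7.575784 = 60,606.2733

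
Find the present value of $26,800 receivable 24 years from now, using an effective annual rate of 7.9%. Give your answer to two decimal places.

$4,321.36

PV = FV·(1+i)^(−n) = 26,800 × 0.161245 = 4,321.3568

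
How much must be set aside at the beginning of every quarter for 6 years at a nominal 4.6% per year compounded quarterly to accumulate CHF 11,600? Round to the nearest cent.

With 4 periods per year: i = 0.0115, n = 24.
PMT = 11600 / ( [(1+0.0115)^24 − 1] / 0.0115 × (1+i) ) = 11600 / 27.774380 = 417.6511

CHF 417.65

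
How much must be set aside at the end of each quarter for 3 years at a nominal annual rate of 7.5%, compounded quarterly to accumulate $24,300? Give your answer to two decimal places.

With 4 periods per year: i = 0.01875, n = 12.
FV-annuity factor = 13.318207; PMT = 24300 / 13.318207 = 1,824.5700

$1,824.57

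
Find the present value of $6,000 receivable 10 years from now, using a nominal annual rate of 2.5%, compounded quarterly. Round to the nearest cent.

Periodic rate i = 0.025/4 = 0.00625; n = 10 × 4 = 40 periods.
PV = FV·(1+i)^(−n) = 6,000 × 0.779407 = 4,676.4416

$4,676.44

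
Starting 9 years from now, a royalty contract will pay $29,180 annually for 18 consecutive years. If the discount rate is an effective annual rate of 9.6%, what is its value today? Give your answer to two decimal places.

$117,954.67

Value one period before first payment (t=8): 29180 × [1 − (1+0.096)^(−18)] / 0.096 = 29180 × 8.416166 = 245,583.7115
PV₀ = 245,583.7115 / (1+0.096)^8 = 245,583.7115 / 2.082018 = 117,954.6661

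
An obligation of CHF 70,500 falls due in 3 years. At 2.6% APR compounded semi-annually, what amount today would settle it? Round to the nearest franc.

CHF 65,243

With 2 periods per year: i = 0.013, n = 6.
PV = 70,500 / (1 + 0.013)^6 = 70,500 / 1.080579 = 65,242.7780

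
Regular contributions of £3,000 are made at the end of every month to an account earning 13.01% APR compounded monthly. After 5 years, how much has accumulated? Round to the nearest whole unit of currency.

£251,751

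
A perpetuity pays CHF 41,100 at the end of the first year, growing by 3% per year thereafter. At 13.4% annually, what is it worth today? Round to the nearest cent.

CHF 395,192.31

PV = PMT / (i − g) = 41100 / (0.134 − 0.03) = 41100 / 0.104000 = 395,192.3077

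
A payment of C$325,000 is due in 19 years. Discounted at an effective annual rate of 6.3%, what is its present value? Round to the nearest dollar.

PV = FV·(1+i)^(−n) = 325,000 × 0.313233 = 101,800.8338

C$101,801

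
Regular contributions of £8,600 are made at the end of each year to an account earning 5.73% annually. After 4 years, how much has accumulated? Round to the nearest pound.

£37,471

Accumulation factor s(4|0.0573) = 4.357121; FV = 8600 × 4.357121 = 37,471.2431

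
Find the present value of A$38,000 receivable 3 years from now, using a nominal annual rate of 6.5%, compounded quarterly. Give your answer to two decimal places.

With 4 periods per year: i = 0.01625, n = 12.
Discount factor = (1+0.01625)^(−12) = 0.824125; PV = 38,000 × 0.824125 = 31,316.7650

A$31,316.77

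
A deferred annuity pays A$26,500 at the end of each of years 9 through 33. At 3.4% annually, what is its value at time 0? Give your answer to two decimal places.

A$337,912.71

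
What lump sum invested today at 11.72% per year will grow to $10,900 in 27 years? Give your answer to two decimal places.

$546.88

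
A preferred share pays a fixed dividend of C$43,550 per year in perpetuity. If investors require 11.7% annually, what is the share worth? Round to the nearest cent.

C$372,222.22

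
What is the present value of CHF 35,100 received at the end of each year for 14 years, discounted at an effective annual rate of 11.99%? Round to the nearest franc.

PV = PMT · [1 − (1+i)^(−n)] / i = 35100 · 6.631562 = 232,767.8137

CHF 232,768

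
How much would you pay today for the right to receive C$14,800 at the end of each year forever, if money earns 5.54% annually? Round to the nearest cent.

PV = PMT / i = 14800 / 0.0554 = 267,148.0144

C$267,148.01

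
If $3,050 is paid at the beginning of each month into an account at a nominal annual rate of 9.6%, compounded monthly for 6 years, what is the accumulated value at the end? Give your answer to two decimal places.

With 12 periods per year: i = 0.008, n = 72.
Accumulation factor s(72|0.008) × (1+i) = 97.629379; FV = 3050 × 97.629379 = 297,769.6047
(Beginning-of-period payments → annuity-due factor ×(1+i).)

$297,769.60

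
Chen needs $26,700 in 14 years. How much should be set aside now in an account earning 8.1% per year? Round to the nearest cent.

Discount factor = (1+0.081)^(−14) = 0.336078; PV = 26,700 × 0.336078 = 8,973.2867

$8,973.29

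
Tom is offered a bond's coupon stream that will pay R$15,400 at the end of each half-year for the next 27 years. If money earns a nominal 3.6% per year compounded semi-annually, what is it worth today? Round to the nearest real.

R$529,067

With 2 periods per year: i = 0.018, n = 54.
Annuity factor a(54|0.018) = 34.354988; PV = 15400 × 34.354988 = 529,066.8187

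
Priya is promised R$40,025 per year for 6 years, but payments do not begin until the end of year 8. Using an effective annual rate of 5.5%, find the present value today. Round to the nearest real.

PV at t=7 (ordinary 6-year annuity): 40025 × a(6|0.055) = 40025 × 4.995530 = 199,946.1006
PV₀ = 199,946.1006 / (1+0.055)^7 = 199,946.1006 / 1.454679 = 137,450.3093

R$137,450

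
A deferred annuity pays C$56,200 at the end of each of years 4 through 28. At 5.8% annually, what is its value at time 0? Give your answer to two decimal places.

C$618,332.12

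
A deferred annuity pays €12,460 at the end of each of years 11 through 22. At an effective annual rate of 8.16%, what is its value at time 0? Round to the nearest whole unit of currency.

€42,502

Value one period before first payment (t=10): 12460 × [1 − (1+0.0816)^(−12)] / 0.0816 = 12460 × 7.474002 = 93,126.0592
Discount back 10 years: 93,126.0592 × (1+0.0816)^(−10) = 93,126.0592 × 0.456387 = 42,501.5178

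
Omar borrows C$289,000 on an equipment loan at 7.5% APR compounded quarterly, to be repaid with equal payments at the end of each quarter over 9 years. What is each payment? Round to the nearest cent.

With 4 periods per year: i = 0.01875, n = 36.
PMT = 289000 / ( [1 − (1+0.01875)^(−36)] / 0.01875 ) = 289000 / 26.008071 = 11,111.9353

C$11,111.94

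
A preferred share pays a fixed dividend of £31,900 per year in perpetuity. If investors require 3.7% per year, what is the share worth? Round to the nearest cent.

PV = C/r = 31900/0.037 = 862,162.1622

£862,162.16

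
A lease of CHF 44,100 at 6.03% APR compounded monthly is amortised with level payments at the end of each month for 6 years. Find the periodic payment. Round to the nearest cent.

Periodic rate i = 0.0603/12 = 0.005025; n = 6 × 12 = 72 periods.
PMT = 44100 / ( [1 − (1+0.005025)^(−72)] / 0.005025 ) = 44100 / 60.287985 = 731.4890

CHF 731.49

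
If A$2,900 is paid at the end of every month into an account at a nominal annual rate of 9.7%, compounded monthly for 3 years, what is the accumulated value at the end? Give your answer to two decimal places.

i = 0.097/12 = 0.00808333 per month; n = 3·12 = 36.
FV = PMT · [(1+i)^n − 1] / i = 2900 · 41.591820 = 120,616.2792

A$120,616.28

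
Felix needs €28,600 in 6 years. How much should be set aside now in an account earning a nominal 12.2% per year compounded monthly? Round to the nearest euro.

i = 0.122/12 = 0.0101667 per month; n = 6·12 = 72.
Discount factor = (1+0.0101667)^(−72) = 0.482727; PV = 28,600 × 0.482727 = 13,805.9918

€13,806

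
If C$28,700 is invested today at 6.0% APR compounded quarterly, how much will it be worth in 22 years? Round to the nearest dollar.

With 4 periods per year: i = 0.015, n = 88.
FV = PV·(1+i)^n = 28,700 × 3.706907 = 106,388.2376

C$106,388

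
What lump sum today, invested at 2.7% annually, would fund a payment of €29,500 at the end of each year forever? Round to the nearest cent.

PV = PMT / i = 29500 / 0.027 = 1,092,592.5926

€1,092,592.59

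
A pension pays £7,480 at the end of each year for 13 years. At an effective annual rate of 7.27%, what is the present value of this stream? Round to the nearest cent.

PV = 7480 × [1 − (1+0.0727)^(−13)] / 0.0727 = 7480 × 8.231231 = 61,569.6083

£61,569.61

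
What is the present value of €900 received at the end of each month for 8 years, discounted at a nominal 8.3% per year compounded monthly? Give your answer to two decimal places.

€62,982.72

i = 0.083/12 = 0.00691667 per month; n = 8·12 = 96.
Annuity factor a(96|0.00691667) = 69.980804; PV = 900 × 69.980804 = 62,982.7235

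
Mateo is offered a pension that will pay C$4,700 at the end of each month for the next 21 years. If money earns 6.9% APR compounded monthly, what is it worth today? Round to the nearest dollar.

i = 0.069/12 = 0.00575 per month; n = 21·12 = 252.
PV = PMT · [1 − (1+i)^(−n)] / i = 4700 · 132.907577 = 624,665.6096

C$624,666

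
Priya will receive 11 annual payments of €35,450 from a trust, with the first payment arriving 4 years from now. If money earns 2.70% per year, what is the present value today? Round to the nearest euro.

€307,904

PV at t=3 (ordinary 11-year annuity): 35450 × a(11|0.027) = 35450 × 9.408279 = 333,523.5058
PV₀ = 333,523.5058 / (1+0.027)^3 = 333,523.5058 / 1.083207 = 307,903.8479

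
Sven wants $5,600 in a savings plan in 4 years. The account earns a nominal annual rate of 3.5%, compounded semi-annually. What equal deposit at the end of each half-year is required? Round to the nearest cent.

$658.24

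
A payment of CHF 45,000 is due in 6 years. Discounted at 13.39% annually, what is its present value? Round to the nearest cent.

CHF 21,172.10

PV = 45,000 / (1 + 0.1339)^6 = 45,000 / 2.125438 = 21,172.1022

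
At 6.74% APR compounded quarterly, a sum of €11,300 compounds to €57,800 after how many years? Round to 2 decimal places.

24.42 years

Periodic rate i = 0.0674/4 = 0.01685.
n = ln(57800/11300) / ln(1+0.01685) = ln(5.11504) / 0.016710 = 97.6795 quarters
= 97.6795/4 years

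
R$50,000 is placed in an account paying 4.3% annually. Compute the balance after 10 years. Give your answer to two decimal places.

FV = PV·(1+i)^n = 50,000 × 1.523502 = 76,175.1097

R$76,175.11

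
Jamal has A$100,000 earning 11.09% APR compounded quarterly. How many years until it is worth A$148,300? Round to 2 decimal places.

3.60 years

Periodic rate i = 0.1109/4 = 0.027725.
n = ln(148300/100000) / ln(1+0.027725) = ln(1.48300) / 0.027348 = 14.4096 quarters
= 14.4096/4 years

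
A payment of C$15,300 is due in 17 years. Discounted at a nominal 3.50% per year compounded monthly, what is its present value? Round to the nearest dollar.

i = 0.035/12 = 0.00291667 per month; n = 17·12 = 204.
PV = 15,300 / (1 + 0.00291667)^204 = 15,300 / 1.811461 = 8,446.2187

C$8,446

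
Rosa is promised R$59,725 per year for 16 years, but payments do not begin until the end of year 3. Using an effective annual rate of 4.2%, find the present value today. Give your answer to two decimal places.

PV at t=2 (ordinary 16-year annuity): 59725 × a(16|0.042) = 59725 × 11.482245 = 685,777.1038
Discount back 2 years: 685,777.1038 × (1+0.042)^(−2) = 685,777.1038 × 0.921010 = 631,607.8851

R$631,607.89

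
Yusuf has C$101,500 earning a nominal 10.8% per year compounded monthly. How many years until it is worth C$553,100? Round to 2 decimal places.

15.77 years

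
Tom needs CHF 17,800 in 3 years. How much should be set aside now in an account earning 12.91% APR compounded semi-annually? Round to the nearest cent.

CHF 12,229.92

With 2 periods per year: i = 0.06455, n = 6.
Discount factor = (1+0.06455)^(−6) = 0.687074; PV = 17,800 × 0.687074 = 12,229.9200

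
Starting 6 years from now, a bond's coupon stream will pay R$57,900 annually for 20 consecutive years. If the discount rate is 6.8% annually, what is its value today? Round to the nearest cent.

R$448,397.53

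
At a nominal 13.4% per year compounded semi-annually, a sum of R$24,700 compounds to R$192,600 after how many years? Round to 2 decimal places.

15.83 years

Periodic rate i = 0.134/2 = 0.067.
(1+i)^n = 192600/24700 = 7.79757, so n = ln 7.79757 / ln 1.067 = 31.6697 half-years
= 31.6697/2 years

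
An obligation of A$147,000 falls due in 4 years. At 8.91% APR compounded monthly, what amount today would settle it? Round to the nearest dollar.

With 12 periods per year: i = 0.007425, n = 48.
PV = 147,000 / (1 + 0.007425)^48 = 147,000 / 1.426300 = 103,063.9025

A$103,064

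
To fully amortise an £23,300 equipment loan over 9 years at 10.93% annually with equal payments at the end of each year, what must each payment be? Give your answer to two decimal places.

£4,196.58

PMT = 23300 / ( [1 − (1+0.1093)^(−9)] / 0.1093 ) = 23300 / 5.552145 = 4,196.5762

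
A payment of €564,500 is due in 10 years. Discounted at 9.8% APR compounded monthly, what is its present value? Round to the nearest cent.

i = 0.098/12 = 0.00816667 per month; n = 10·12 = 120.
Discount factor = (1+0.00816667)^(−120) = 0.376808; PV = 564,500 × 0.376808 = 212,708.0134

€212,708.01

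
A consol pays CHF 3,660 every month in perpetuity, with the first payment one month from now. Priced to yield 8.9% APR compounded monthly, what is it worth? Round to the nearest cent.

CHF 493,483.15

Periodic rate i = 0.089/12 = 0.00741667.
PV = C/r = 3660/0.00741667 = 493,483.1461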